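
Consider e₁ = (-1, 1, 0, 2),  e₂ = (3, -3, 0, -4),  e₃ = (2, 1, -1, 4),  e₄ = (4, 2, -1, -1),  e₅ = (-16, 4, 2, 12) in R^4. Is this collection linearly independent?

There are 5 vectors in a 4-dimensional space, so they cannot be linearly independent.

linearly dependent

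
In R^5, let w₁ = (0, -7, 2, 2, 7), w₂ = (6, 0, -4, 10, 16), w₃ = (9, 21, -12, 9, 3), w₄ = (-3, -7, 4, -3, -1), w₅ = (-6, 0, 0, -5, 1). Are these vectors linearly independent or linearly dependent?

Place the vectors as rows of a 5×5 matrix and reduce to echelon form.
The reduction yields 3 nonzero rows, so the rank is 3.
Since rank 3 < 5, the set is linearly dependent.
Indeed 6w₁ - 3w₂ + 2w₃ = 0.

linearly dependent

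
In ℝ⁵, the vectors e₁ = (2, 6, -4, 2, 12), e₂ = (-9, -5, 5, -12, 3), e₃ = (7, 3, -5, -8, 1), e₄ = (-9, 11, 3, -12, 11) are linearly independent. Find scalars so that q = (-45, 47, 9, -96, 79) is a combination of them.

q = 2e₁ + 3e₂ + 2e₃ + 4e₄

Write q = α₁e₁ + … + α₄e₄ and equate components.
The system has the unique solution (α₁, …, α₄) = (2, 3, 2, 4).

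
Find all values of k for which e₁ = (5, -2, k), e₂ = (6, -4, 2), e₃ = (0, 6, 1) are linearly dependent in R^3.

k = 17/9

Dependence holds iff the 3×3 matrix [e₁ e₂ e₃] is singular.
Expanding, det = 36*k - 68.
This vanishes exactly when k = 17/9.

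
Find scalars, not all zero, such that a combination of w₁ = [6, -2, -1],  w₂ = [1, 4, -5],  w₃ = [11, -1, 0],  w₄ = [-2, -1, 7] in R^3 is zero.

Write the vectors as columns of a matrix and find a nonzero vector in its null space.
A generator of the null space is (2, 1, -1, 1).

2w₁ + w₂ - w₃ + w₄ = 0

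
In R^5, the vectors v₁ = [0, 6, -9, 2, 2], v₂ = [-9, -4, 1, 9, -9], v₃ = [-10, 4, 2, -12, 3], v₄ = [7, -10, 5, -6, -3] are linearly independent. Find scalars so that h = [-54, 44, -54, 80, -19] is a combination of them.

h = 4v₁ + 4v₂ - v₃ - 4v₄

Set up the augmented matrix [v₁ | v₂ | v₃ | v₄ | h] and row-reduce.
Back-substitution yields (α₁, …, α₄) = (4, 4, -1, -4).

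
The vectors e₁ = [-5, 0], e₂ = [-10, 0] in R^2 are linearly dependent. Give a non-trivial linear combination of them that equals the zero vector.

Write the vectors as columns of a matrix and find a nonzero vector in its null space.
One solution (up to scaling) is (2, -1).

2e₁ - e₂ = 0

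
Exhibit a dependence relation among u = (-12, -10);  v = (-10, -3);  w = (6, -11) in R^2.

2u - 3v - w = 0

Row-reduce the matrix with u, v, w as columns; the null space gives the coefficients.
The free variable yields coefficients (2, -3, -1) (any nonzero multiple also works).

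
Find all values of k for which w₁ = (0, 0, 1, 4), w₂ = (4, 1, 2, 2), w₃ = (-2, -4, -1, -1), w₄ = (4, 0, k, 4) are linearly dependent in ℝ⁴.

k = 5/2

The set is linearly dependent precisely when det[w₁; w₂; w₃; w₄] = 0.
Cofactor expansion gives det = 56*k - 140.
Setting this to zero gives k = 5/2.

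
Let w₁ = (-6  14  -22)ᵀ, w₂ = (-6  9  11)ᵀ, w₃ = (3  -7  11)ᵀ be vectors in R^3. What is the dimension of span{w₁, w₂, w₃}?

2

Apply Gaussian elimination to the matrix whose rows are w₁, w₂, w₃.
Reduction leaves 2 leading entries, giving rank 2.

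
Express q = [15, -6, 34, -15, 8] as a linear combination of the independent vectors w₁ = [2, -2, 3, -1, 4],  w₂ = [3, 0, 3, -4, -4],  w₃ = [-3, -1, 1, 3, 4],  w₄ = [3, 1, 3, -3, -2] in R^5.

q = 3w₁ + 3w₂ + 4w₃ + 4w₄

Since w₁, w₂, w₃, w₄ are independent, the coefficients expressing q are uniquely determined by a linear system.
Back-substitution yields (α₁, …, α₄) = (3, 3, 4, 4).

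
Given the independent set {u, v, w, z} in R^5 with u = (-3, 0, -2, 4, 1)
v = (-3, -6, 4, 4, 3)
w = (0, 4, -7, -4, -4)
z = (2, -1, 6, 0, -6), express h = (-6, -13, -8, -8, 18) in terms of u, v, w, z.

h = -4u + 4v + 2w - 3z

Set up the augmented matrix [u | v | w | z | h] and row-reduce.
The system has the unique solution (c₁, …, c₄) = (-4, 4, 2, -3).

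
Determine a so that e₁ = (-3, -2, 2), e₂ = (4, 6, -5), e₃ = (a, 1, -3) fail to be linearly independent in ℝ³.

Place the vectors as rows of a 3×3 matrix; dependence ⇔ determinant zero.
Expanding, det = 23 - 2*a.
Setting this to zero gives a = 23/2.

a = 23/2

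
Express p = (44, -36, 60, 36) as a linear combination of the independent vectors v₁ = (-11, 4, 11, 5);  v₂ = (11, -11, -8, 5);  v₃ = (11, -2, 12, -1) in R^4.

p = 4v₁ + 4v₂ + 4v₃

Solve the system with v₁, v₂, v₃ as columns and p as the right-hand side.
Row-reducing the augmented matrix gives the unique coefficients (c₁, c₂, c₃) = (4, 4, 4).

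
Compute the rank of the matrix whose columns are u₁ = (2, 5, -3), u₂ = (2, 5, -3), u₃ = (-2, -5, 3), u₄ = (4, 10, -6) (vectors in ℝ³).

rank 1

Form the matrix with u₁, u₂, u₃, u₄ as columns and reduce.
Exactly 1 pivot survives; hence the rank is 1.
(With 4 elements in a 3-dimensional space the rank is at most 3.)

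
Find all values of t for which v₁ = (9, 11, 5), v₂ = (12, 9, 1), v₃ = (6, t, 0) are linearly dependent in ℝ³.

t = 4

The set is linearly dependent precisely when det[v₁; v₂; v₃] = 0.
Cofactor expansion gives det = 51*t - 204.
Setting this to zero gives t = 4.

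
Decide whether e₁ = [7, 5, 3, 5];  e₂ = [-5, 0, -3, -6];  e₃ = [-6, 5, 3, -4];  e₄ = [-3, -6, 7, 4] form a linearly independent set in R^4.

The matrix [e₁|e₂|e₃|e₄] has determinant -528.
A nonzero determinant means the columns are linearly independent.

linearly independent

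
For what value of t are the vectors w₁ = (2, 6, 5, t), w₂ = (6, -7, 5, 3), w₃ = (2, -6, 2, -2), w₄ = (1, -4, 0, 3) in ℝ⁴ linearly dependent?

t = -41/4

The set is linearly dependent precisely when det[w₁; w₂; w₃; w₄] = 0.
Expanding, det = -24*t - 246.
Solving -24*t - 246 = 0 yields t = -41/4.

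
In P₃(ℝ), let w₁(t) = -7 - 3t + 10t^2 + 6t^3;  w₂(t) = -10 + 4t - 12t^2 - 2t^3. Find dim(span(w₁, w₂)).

dim = 2

Use coordinates relative to {1, t, …, t^3}.
Put the 4×2 matrix [w₁|w₂] into echelon form.
The echelon form has 2 nonzero rows, so the rank is 2.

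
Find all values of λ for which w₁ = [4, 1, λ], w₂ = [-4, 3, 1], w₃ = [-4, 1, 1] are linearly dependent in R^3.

Dependence holds iff the 3×3 matrix [w₁ w₂ w₃] is singular.
The determinant works out to 8*λ + 8.
Solving 8*λ + 8 = 0 yields λ = -1.

λ = -1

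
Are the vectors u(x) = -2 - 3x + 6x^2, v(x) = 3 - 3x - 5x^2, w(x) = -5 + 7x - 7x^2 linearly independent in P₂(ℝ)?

linearly independent

Write each element as a coordinate vector in ℝ³ using {1, x, x^2}.
Row-reduce the matrix whose columns are u, v, w.
The reduction yields 3 nonzero rows, so the rank is 3.
Since rank = 3 (the number of vectors), the set is linearly independent.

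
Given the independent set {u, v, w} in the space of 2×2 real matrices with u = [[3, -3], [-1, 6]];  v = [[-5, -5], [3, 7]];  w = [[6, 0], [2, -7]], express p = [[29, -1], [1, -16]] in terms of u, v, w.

p = 2u - v + 3w

Work in coordinates with respect to the standard basis {E₁₁, E₁₂, E₂₁, E₂₂}.
Set up the augmented matrix [u | v | w | p] and row-reduce.
Back-substitution yields (c₁, c₂, c₃) = (2, -1, 3).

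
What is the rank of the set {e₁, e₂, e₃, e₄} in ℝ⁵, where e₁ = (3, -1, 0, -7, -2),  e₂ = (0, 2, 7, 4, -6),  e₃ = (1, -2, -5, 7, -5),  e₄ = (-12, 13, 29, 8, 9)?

3

Form the matrix with e₁, e₂, e₃, e₄ as columns and reduce.
Exactly 3 pivots survive; hence the rank is 3.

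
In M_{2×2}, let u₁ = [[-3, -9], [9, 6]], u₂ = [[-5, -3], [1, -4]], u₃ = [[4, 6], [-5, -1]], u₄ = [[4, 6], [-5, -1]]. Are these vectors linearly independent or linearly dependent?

linearly dependent

Take coordinates with respect to the standard basis {E₁₁, E₁₂, E₂₁, E₂₂}.
Two of the vectors are equal, giving an immediate dependence.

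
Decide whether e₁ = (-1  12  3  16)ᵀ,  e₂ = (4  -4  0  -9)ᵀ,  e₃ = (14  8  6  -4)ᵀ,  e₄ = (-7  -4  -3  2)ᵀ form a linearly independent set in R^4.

linearly dependent

The matrix [e₁|e₂|e₃|e₄] has determinant 0.
A zero determinant means the columns are linearly dependent.
Indeed 2e₁ + 4e₂ - e₃ = 0.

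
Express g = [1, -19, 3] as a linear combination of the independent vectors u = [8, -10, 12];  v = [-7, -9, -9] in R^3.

g = u + v

Write g = c₁u + c₂v and equate components.
Back-substitution yields (c₁, c₂) = (1, 1).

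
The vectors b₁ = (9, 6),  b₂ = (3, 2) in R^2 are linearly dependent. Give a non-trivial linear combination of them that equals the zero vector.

Set up α₁b₁ + α₂b₂ = 0 and solve the homogeneous system.
The free variable yields coefficients (1, -3) (any nonzero multiple also works).

b₁ - 3b₂ = 0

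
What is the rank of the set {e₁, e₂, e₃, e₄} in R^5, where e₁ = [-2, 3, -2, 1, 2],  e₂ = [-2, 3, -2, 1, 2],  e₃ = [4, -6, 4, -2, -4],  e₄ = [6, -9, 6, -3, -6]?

Form the matrix with e₁, e₂, e₃, e₄ as columns and reduce.
There is 1 pivot column, so rank = 1.

1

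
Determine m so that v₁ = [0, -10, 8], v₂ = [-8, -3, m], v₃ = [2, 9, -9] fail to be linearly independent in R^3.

The set is linearly dependent precisely when det[v₁; v₂; v₃] = 0.
Expanding, det = 192 - 20*m.
Setting this to zero gives m = 48/5.

m = 48/5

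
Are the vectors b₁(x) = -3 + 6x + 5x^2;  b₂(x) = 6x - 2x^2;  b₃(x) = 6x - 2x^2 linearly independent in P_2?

Write each element as a coordinate vector in ℝ³ using {1, x, x^2}.
Two of the vectors are equal, giving an immediate dependence.

linearly dependent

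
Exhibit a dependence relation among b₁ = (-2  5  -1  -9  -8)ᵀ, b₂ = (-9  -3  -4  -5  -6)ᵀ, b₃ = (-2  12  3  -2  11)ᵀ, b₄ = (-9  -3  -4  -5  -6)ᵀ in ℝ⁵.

b₂ - b₄ = 0

Set up α₁b₁ + … + α₄b₄ = 0 and solve the homogeneous system.
The free variable yields coefficients (0, 1, 0, -1) (any nonzero multiple also works).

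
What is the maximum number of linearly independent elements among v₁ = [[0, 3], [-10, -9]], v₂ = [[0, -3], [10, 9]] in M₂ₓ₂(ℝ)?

Represent each element by its coordinate vector in ℝ⁴.
Put the 4×2 matrix [v₁|v₂] into echelon form.
Exactly 1 pivot survives; hence the rank is 1.

1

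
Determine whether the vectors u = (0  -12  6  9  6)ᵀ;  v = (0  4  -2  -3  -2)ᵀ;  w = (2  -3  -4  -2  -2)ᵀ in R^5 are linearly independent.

One vector is a scalar multiple of another, so the set is dependent.

linearly dependent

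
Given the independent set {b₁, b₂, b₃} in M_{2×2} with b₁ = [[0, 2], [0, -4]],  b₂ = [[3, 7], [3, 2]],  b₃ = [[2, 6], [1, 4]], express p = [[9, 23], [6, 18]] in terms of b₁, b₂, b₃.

Identify each element with its coordinate vector in ℝ⁴ via {E₁₁, E₁₂, E₂₁, E₂₂}.
Since b₁, b₂, b₃ are independent, the coefficients expressing p are uniquely determined by a linear system.
Back-substitution yields (α₁, α₂, α₃) = (-1, 1, 3).

p = -b₁ + b₂ + 3b₃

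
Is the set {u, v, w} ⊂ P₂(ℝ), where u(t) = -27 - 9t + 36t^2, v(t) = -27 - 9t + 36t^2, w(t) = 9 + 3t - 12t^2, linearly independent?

Write each element as a coordinate vector in ℝ³ using {1, t, t^2}.
Place the vectors as rows of a 3×3 matrix and reduce to echelon form.
The reduction yields 1 nonzero row, so the rank is 1.
Since rank 1 < 3, the set is linearly dependent.
Indeed u - v = 0.

linearly dependent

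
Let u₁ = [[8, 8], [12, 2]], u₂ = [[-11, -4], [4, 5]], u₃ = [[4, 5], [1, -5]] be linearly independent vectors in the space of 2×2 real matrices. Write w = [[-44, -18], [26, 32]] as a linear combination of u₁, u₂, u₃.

w = u₁ + 4u₂ - 2u₃

Identify each element with its coordinate vector in ℝ⁴ via {E₁₁, E₁₂, E₂₁, E₂₂}.
Set up the augmented matrix [u₁ | u₂ | u₃ | w] and row-reduce.
Back-substitution yields (c₁, c₂, c₃) = (1, 4, -2).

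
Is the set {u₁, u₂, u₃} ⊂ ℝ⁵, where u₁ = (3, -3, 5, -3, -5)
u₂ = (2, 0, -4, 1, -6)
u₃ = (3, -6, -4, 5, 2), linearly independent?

Row-reduce the matrix whose columns are u₁, u₂, u₃.
The reduction yields 3 nonzero rows, so the rank is 3.
Since rank = 3 (the number of vectors), the set is linearly independent.

linearly independent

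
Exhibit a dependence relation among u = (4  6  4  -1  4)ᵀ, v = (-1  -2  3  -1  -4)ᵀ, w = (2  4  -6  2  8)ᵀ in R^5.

2v + w = 0

Write the vectors as columns of a matrix and find a nonzero vector in its null space.
The free variable yields coefficients (0, 2, 1) (any nonzero multiple also works).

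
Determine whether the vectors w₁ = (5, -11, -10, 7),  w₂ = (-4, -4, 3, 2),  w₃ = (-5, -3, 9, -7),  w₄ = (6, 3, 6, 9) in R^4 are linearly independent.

Row-reduce the matrix whose columns are w₁, w₂, w₃, w₄.
The reduction yields 4 nonzero rows, so the rank is 4.
Since rank = 4 (the number of vectors), the set is linearly independent.

linearly independent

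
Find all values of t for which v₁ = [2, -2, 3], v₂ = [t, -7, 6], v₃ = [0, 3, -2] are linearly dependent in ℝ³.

Dependence holds iff the 3×3 matrix [v₁ v₂ v₃] is singular.
Expanding, det = 5*t - 8.
Solving 5*t - 8 = 0 yields t = 8/5.

t = 8/5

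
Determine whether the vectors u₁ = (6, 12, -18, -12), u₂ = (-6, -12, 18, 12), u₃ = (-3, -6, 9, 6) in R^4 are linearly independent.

linearly dependent

Place the vectors as rows of a 3×4 matrix and reduce to echelon form.
The reduction yields 1 nonzero row, so the rank is 1.
Since rank 1 < 3, the set is linearly dependent.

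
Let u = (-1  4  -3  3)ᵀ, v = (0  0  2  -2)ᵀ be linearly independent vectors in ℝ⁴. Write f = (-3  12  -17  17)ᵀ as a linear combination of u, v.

Write f = α₁u + α₂v and equate components.
Row-reducing the augmented matrix gives the unique coefficients (α₁, α₂) = (3, -4).

f = 3u - 4v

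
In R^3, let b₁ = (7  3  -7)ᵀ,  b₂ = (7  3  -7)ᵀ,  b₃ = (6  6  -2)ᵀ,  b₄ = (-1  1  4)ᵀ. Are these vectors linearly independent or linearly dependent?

There are 4 vectors in a 3-dimensional space, so they cannot be linearly independent.

linearly dependent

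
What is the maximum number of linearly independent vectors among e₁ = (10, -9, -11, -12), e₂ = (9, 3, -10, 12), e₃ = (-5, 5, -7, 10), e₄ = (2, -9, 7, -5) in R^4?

4

Row-reduce the 4×4 matrix with these as rows.
Exactly 4 pivots survive; hence the rank is 4.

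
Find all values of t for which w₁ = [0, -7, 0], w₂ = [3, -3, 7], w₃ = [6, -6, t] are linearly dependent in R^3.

Dependence holds iff the 3×3 matrix [w₁ w₂ w₃] is singular.
The determinant works out to 21*t - 294.
Solving 21*t - 294 = 0 yields t = 14.

t = 14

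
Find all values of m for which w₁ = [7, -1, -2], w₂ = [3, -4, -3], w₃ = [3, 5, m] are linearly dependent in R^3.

Dependence holds iff the 3×3 matrix [w₁ w₂ w₃] is singular.
Expanding, det = 60 - 25*m.
This vanishes exactly when m = 12/5.

m = 12/5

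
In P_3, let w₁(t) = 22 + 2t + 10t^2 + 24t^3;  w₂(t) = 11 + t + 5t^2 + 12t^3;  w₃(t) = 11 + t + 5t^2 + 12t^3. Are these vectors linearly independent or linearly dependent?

linearly dependent

Take coordinates with respect to the standard basis {1, t, …, t^3}.
Two of the vectors are equal, giving an immediate dependence.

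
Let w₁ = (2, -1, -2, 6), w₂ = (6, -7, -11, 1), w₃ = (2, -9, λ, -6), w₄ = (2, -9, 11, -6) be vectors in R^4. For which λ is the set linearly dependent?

λ = 11

The vectors are dependent exactly when the determinant of the matrix with rows w₁, w₂, w₃, w₄ vanishes.
The determinant works out to 1936 - 176*λ.
Setting this to zero gives λ = 11.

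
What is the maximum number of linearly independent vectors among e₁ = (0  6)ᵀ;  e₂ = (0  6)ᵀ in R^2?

Row-reduce the 2×2 matrix with these as rows.
Exactly 1 pivot survives; hence the rank is 1.

1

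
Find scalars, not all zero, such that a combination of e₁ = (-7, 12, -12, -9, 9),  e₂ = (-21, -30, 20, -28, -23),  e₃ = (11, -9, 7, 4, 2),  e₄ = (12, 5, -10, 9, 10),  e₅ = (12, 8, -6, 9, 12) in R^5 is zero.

e₁ - e₂ + 2e₃ - 3e₅ = 0

Set up α₁e₁ + … + α₅e₅ = 0 and solve the homogeneous system.
One solution (up to scaling) is (1, -1, 2, 0, -3).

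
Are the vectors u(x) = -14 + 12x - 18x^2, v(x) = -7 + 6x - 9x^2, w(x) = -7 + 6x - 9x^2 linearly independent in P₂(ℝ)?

Take coordinates with respect to the standard basis {1, x, x^2}.
Place the vectors as rows of a 3×3 matrix and reduce to echelon form.
The reduction yields 1 nonzero row, so the rank is 1.
Since rank 1 < 3, the set is linearly dependent.
Indeed u - 2v = 0.

linearly dependent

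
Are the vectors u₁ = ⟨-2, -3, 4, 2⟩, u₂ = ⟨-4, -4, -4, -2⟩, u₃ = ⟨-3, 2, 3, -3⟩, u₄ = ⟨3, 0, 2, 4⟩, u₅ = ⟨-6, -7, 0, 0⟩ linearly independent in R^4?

linearly dependent

There are 5 vectors in a 4-dimensional space, so they cannot be linearly independent.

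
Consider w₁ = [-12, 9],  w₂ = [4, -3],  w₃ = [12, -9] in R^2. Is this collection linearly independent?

There are 3 vectors in a 2-dimensional space, so they cannot be linearly independent.

linearly dependent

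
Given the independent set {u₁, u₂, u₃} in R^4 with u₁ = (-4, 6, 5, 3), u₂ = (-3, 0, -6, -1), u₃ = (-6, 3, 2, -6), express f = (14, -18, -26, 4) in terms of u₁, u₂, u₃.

Set up the augmented matrix [u₁ | u₂ | u₃ | f] and row-reduce.
The system has the unique solution (a₁, a₂, a₃) = (-2, 2, -2).

f = -2u₁ + 2u₂ - 2u₃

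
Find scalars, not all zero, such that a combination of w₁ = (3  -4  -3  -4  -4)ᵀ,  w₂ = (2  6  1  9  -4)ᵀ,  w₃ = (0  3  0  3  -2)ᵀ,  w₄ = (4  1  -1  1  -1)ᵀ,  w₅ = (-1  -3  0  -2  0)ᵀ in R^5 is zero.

w₁ + w₂ - 3w₃ - 2w₄ - 3w₅ = 0

Solve the homogeneous system with w₁, w₂, w₃, w₄, w₅ as columns by row-reducing the coefficient matrix.
One solution (up to scaling) is (1, 1, -3, -2, -3).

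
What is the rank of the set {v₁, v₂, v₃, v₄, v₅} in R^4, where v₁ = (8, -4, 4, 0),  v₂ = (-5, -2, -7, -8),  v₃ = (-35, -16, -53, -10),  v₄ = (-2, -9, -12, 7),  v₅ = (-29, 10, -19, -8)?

Row-reduce the 5×4 matrix with these as rows.
There are 3 pivot columns, so rank = 3.
(With 5 elements in a 4-dimensional space the rank is at most 4.)

rank 3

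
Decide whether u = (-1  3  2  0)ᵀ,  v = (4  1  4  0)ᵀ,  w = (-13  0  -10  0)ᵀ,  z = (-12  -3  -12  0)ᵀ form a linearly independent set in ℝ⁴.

Form the 4×4 matrix with these as columns; its determinant is 0.
A zero determinant means the columns are linearly dependent.

linearly dependent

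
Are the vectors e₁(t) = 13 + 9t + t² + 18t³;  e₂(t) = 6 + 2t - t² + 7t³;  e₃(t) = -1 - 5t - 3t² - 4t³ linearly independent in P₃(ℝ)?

Take coordinates with respect to the standard basis {1, t, …, t³}.
Row-reduce the matrix whose columns are e₁, e₂, e₃.
The reduction yields 2 nonzero rows, so the rank is 2.
Since rank 2 < 3, the set is linearly dependent.
Indeed e₁ - 2e₂ + e₃ = 0.

linearly dependent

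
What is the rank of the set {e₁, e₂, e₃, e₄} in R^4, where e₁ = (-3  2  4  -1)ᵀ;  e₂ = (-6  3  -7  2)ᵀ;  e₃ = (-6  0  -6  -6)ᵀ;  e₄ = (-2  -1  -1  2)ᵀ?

Apply Gaussian elimination to the matrix whose rows are e₁, e₂, e₃, e₄.
Reduction leaves 4 leading entries, giving rank 4.

4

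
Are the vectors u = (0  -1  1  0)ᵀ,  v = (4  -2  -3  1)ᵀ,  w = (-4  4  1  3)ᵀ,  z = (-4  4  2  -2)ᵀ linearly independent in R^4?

linearly independent

The matrix [u|v|w|z] has determinant -16.
A nonzero determinant means the columns are linearly independent.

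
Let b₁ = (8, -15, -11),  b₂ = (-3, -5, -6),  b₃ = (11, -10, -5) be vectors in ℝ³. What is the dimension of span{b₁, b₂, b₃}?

dim = 2

Apply Gaussian elimination to the matrix whose rows are b₁, b₂, b₃.
The echelon form has 2 nonzero rows, so the rank is 2.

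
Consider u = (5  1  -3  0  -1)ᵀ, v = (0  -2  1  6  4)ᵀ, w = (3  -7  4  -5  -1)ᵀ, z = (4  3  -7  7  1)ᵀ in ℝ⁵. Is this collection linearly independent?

Place the vectors as rows of a 4×5 matrix and reduce to echelon form.
The reduction yields 4 nonzero rows, so the rank is 4.
Since rank = 4 (the number of vectors), the set is linearly independent.

linearly independent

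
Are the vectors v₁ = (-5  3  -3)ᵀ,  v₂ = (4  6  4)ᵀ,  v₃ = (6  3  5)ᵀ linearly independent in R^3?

Place the vectors as rows of a 3×3 matrix and reduce to echelon form.
The reduction yields 3 nonzero rows, so the rank is 3.
Since rank = 3 (the number of vectors), the set is linearly independent.

linearly independent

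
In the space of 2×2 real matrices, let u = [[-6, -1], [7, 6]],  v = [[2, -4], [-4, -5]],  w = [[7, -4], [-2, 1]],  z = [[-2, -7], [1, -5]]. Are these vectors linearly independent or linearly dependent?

Take coordinates with respect to the standard basis {E₁₁, E₁₂, E₂₁, E₂₂}.
Form the 4×4 matrix with these as columns; its determinant is -876.
A nonzero determinant means the columns are linearly independent.

linearly independent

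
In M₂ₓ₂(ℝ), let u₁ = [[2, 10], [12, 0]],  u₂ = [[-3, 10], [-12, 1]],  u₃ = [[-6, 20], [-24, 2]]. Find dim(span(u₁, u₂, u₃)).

2

Use coordinates relative to {E₁₁, E₁₂, E₂₁, E₂₂}.
Form the matrix with u₁, u₂, u₃ as columns and reduce.
The echelon form has 2 nonzero rows, so the rank is 2.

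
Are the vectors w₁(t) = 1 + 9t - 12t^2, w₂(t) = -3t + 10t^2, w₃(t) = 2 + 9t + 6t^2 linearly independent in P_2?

Write each element as a coordinate vector in ℝ³ using {1, t, t^2}.
Row-reduce the matrix whose columns are w₁, w₂, w₃.
The reduction yields 2 nonzero rows, so the rank is 2.
Since rank 2 < 3, the set is linearly dependent.

linearly dependent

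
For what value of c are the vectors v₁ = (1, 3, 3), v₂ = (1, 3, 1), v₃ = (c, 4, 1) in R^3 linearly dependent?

c = 4/3

Dependence holds iff the 3×3 matrix [v₁ v₂ v₃] is singular.
The determinant works out to 8 - 6*c.
Setting this to zero gives c = 4/3.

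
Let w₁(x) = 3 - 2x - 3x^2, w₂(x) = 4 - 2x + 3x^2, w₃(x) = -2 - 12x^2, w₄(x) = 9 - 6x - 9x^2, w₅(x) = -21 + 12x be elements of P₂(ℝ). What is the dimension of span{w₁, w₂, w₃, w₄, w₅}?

2

Use coordinates relative to {1, x, x^2}.
Form the matrix with w₁, w₂, w₃, w₄, w₅ as columns and reduce.
The echelon form has 2 nonzero rows, so the rank is 2.
(With 5 elements in a 3-dimensional space the rank is at most 3.)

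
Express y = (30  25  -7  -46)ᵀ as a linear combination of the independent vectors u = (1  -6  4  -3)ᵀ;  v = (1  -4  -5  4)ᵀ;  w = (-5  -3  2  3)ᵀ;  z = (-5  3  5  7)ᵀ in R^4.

y = -u - 4v - 4w - 3z

Since u, v, w, z are independent, the coefficients expressing y are uniquely determined by a linear system.
Back-substitution yields (a₁, …, a₄) = (-1, -4, -4, -3).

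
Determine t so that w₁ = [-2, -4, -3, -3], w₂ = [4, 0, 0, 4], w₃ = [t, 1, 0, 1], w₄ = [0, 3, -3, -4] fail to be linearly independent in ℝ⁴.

Dependence holds iff the 4×4 matrix [w₁ w₂ w₃ w₄] is singular.
Cofactor expansion gives det = 120 - 84*t.
Setting this to zero gives t = 10/7.

t = 10/7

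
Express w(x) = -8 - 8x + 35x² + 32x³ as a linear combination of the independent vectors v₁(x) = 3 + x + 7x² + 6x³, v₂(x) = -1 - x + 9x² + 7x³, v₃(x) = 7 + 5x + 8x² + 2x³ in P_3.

w = v₁ + 4v₂ - v₃

Take coordinate vectors relative to {1, x, …, x³}.
Set up the augmented matrix [v₁ | v₂ | v₃ | w] and row-reduce.
Row-reducing the augmented matrix gives the unique coefficients (a₁, a₂, a₃) = (1, 4, -1).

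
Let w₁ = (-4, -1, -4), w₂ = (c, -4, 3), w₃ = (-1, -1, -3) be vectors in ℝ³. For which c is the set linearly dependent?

c = 41

The set is linearly dependent precisely when det[w₁; w₂; w₃] = 0.
Cofactor expansion gives det = c - 41.
Setting this to zero gives c = 41.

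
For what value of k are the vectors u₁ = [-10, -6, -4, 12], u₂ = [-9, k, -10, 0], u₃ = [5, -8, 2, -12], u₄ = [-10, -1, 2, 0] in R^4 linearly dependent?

k = -54

Place the vectors as rows of a 4×4 matrix; dependence ⇔ determinant zero.
The determinant works out to -360*k - 19440.
Setting this to zero gives k = -54.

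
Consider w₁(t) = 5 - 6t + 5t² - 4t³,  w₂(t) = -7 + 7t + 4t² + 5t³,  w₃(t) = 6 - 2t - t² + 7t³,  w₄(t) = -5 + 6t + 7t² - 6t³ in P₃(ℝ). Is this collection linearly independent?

Write each element as a coordinate vector in ℝ⁴ using {1, t, …, t³}.
Place the vectors as rows of a 4×4 matrix and reduce to echelon form.
The reduction yields 4 nonzero rows, so the rank is 4.
Since rank = 4 (the number of vectors), the set is linearly independent.

linearly independent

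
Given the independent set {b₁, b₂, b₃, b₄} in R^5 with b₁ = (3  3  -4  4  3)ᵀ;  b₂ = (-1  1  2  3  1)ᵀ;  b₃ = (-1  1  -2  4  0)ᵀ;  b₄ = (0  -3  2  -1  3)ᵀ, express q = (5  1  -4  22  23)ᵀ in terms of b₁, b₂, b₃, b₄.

q = 3b₁ + 2b₂ + 2b₃ + 4b₄

Solve the system with b₁, b₂, b₃, b₄ as columns and q as the right-hand side.
Back-substitution yields (a₁, …, a₄) = (3, 2, 2, 4).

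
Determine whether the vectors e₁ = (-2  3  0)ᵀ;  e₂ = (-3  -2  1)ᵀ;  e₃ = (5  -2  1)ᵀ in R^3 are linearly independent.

linearly independent

Form the 3×3 matrix with these as columns; its determinant is 24.
A nonzero determinant means the columns are linearly independent.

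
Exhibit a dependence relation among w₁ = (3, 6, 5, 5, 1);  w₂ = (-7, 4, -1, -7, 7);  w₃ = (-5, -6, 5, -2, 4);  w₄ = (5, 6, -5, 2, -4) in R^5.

Solve the homogeneous system with w₁, w₂, w₃, w₄ as columns by row-reducing the coefficient matrix.
The free variable yields coefficients (0, 0, 1, 1) (any nonzero multiple also works).

w₃ + w₄ = 0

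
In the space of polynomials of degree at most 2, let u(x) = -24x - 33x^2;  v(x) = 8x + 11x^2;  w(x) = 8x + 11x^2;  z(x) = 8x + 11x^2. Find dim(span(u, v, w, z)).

1

Represent each element by its coordinate vector in ℝ³.
Apply Gaussian elimination to the matrix whose rows are u, v, w, z.
The echelon form has 1 nonzero row, so the rank is 1.
(With 4 elements in a 3-dimensional space the rank is at most 3.)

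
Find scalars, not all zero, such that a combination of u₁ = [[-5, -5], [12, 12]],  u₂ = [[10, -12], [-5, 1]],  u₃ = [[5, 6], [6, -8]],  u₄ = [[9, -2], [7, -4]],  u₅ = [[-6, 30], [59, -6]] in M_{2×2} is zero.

2u₁ - 2u₂ + 3u₃ + u₄ - u₅ = 0

Pass to coordinate vectors relative to the basis {E₁₁, E₁₂, E₂₁, E₂₂}.
Set up α₁u₁ + … + α₅u₅ = 0 and solve the homogeneous system.
A generator of the null space is (2, -2, 3, 1, -1).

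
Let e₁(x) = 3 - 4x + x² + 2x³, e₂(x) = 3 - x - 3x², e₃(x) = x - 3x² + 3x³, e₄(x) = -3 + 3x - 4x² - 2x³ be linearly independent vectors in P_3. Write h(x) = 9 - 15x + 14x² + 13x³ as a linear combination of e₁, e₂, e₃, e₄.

h = 3e₁ - 2e₂ + e₃ - 2e₄

Take coordinate vectors relative to {1, x, …, x³}.
Write h = c₁e₁ + … + c₄e₄ and equate components.
The system has the unique solution (c₁, …, c₄) = (3, -2, 1, -2).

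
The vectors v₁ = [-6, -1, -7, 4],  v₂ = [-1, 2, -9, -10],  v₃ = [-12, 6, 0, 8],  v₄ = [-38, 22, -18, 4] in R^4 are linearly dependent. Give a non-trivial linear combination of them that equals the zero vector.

Write the vectors as columns of a matrix and find a nonzero vector in its null space.
The free variable yields coefficients (0, 2, 3, -1) (any nonzero multiple also works).

2v₂ + 3v₃ - v₄ = 0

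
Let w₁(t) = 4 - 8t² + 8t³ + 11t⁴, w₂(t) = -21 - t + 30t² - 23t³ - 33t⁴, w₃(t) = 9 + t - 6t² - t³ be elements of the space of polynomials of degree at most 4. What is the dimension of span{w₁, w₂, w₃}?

Use coordinates relative to {1, t, …, t⁴}.
Put the 5×3 matrix [w₁|w₂|w₃] into echelon form.
The echelon form has 2 nonzero rows, so the rank is 2.

2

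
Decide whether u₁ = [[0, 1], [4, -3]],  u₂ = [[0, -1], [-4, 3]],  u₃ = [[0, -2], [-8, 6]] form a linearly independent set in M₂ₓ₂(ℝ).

linearly dependent

Take coordinates with respect to the standard basis {E₁₁, E₁₂, E₂₁, E₂₂}.
Place the vectors as rows of a 3×4 matrix and reduce to echelon form.
The reduction yields 1 nonzero row, so the rank is 1.
Since rank 1 < 3, the set is linearly dependent.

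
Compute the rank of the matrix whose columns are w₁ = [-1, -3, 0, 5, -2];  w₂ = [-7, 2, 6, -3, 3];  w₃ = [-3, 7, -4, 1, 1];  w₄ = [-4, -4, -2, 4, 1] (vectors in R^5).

Apply Gaussian elimination to the matrix whose rows are w₁, w₂, w₃, w₄.
Exactly 4 pivots survive; hence the rank is 4.

rank 4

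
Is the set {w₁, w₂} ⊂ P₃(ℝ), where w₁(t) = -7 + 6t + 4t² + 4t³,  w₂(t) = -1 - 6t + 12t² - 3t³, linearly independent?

linearly independent

Take coordinates with respect to the standard basis {1, t, …, t³}.
Place the vectors as rows of a 2×4 matrix and reduce to echelon form.
The reduction yields 2 nonzero rows, so the rank is 2.
Since rank = 2 (the number of vectors), the set is linearly independent.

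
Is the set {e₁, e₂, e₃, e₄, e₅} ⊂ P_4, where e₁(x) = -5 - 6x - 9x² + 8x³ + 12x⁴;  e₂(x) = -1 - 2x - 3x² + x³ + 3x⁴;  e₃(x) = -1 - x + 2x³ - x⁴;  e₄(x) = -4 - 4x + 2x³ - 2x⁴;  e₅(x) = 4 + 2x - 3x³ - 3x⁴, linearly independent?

linearly dependent

Take coordinates with respect to the standard basis {1, x, …, x⁴}.
Row-reduce the matrix whose columns are e₁, e₂, e₃, e₄, e₅.
The reduction yields 4 nonzero rows, so the rank is 4.
Since rank 4 < 5, the set is linearly dependent.
Indeed e₁ - 3e₂ - 2e₃ + e₄ + e₅ = 0.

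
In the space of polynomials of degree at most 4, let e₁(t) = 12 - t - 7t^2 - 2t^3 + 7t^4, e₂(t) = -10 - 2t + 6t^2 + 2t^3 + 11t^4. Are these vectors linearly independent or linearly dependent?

Take coordinates with respect to the standard basis {1, t, …, t^4}.
Row-reduce the matrix whose columns are e₁, e₂.
The reduction yields 2 nonzero rows, so the rank is 2.
Since rank = 2 (the number of vectors), the set is linearly independent.

linearly independent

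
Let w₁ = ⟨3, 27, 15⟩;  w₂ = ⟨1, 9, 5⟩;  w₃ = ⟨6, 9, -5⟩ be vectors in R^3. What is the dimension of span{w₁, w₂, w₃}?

2

Apply Gaussian elimination to the matrix whose rows are w₁, w₂, w₃.
The echelon form has 2 nonzero rows, so the rank is 2.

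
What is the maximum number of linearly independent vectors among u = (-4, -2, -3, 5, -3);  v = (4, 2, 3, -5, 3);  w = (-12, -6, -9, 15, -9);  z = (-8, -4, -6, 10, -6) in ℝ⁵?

1

Form the matrix with u, v, w, z as columns and reduce.
Exactly 1 pivot survives; hence the rank is 1.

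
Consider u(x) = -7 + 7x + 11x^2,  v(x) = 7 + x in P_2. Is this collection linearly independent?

Take coordinates with respect to the standard basis {1, x, x^2}.
Row-reduce the matrix whose columns are u, v.
The reduction yields 2 nonzero rows, so the rank is 2.
Since rank = 2 (the number of vectors), the set is linearly independent.

linearly independent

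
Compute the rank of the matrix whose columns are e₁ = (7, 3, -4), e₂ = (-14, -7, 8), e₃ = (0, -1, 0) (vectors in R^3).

Put the 3×3 matrix [e₁|e₂|e₃] into echelon form.
There are 2 pivot columns, so rank = 2.

2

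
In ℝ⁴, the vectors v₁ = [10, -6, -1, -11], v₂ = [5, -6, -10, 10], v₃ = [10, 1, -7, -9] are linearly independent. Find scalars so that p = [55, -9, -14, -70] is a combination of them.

Set up the augmented matrix [v₁ | v₂ | v₃ | p] and row-reduce.
Back-substitution yields (a₁, a₂, a₃) = (3, -1, 3).

p = 3v₁ - v₂ + 3v₃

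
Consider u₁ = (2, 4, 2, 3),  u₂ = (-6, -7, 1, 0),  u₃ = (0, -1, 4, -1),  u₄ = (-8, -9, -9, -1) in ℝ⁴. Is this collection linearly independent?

The matrix [u₁|u₂|u₃|u₄] has determinant 0.
A zero determinant means the columns are linearly dependent.
Indeed u₁ - u₂ + 2u₃ + u₄ = 0.

linearly dependent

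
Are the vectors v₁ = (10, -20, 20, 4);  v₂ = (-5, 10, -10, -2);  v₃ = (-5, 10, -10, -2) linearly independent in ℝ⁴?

Two of the vectors are equal, giving an immediate dependence.

linearly dependent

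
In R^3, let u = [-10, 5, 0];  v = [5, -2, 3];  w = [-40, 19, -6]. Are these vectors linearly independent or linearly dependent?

linearly dependent

Row-reduce the matrix whose columns are u, v, w.
The reduction yields 2 nonzero rows, so the rank is 2.
Since rank 2 < 3, the set is linearly dependent.
Indeed 3u - 2v - w = 0.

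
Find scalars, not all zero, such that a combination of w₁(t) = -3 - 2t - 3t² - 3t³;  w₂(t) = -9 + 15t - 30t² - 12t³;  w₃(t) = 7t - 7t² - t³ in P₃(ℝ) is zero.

Pass to coordinate vectors relative to the basis {1, t, …, t³}.
Write the vectors as columns of a matrix and find a nonzero vector in its null space.
One solution (up to scaling) is (3, -1, 3).

3w₁ - w₂ + 3w₃ = 0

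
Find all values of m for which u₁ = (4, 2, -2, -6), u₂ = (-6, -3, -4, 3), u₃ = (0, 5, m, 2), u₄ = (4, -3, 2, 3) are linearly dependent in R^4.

m = 53/6

The set is linearly dependent precisely when det[u₁; u₂; u₃; u₄] = 0.
Expanding, det = 1060 - 120*m.
This vanishes exactly when m = 53/6.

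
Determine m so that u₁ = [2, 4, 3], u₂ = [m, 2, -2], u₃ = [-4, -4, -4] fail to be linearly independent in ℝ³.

m = -6

The vectors are dependent exactly when the determinant of the matrix with rows u₁, u₂, u₃ vanishes.
Expanding, det = 4*m + 24.
Setting this to zero gives m = -6.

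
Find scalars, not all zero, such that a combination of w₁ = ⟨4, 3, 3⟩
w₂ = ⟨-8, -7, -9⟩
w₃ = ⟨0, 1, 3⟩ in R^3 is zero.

Solve the homogeneous system with w₁, w₂, w₃ as columns by row-reducing the coefficient matrix.
The free variable yields coefficients (2, 1, 1) (any nonzero multiple also works).

2w₁ + w₂ + w₃ = 0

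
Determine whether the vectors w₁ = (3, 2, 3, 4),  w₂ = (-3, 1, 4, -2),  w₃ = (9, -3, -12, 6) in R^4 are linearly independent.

One vector is a scalar multiple of another, so the set is dependent.

linearly dependent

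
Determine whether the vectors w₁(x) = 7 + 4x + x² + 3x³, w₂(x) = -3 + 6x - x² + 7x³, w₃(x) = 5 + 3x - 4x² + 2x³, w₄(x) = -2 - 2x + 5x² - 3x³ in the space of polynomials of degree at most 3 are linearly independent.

linearly independent

Take coordinates with respect to the standard basis {1, x, …, x³}.
The matrix [w₁|w₂|w₃|w₄] has determinant 394.
A nonzero determinant means the columns are linearly independent.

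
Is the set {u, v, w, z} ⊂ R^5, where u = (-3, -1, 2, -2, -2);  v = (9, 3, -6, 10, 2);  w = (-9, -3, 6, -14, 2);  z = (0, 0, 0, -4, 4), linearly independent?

Place the vectors as rows of a 4×5 matrix and reduce to echelon form.
The reduction yields 2 nonzero rows, so the rank is 2.
Since rank 2 < 4, the set is linearly dependent.

linearly dependent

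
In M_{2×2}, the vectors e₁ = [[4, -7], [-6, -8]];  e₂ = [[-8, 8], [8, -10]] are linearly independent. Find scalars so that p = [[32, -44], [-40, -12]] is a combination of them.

p = 4e₁ - 2e₂

Take coordinate vectors relative to {E₁₁, E₁₂, E₂₁, E₂₂}.
Solve the system with e₁, e₂ as columns and p as the right-hand side.
Back-substitution yields (c₁, c₂) = (4, -2).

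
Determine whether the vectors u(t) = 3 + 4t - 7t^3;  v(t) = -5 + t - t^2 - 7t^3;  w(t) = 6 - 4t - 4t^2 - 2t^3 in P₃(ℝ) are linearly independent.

linearly independent

Take coordinates with respect to the standard basis {1, t, …, t^3}.
Place the vectors as rows of a 3×4 matrix and reduce to echelon form.
The reduction yields 3 nonzero rows, so the rank is 3.
Since rank = 3 (the number of vectors), the set is linearly independent.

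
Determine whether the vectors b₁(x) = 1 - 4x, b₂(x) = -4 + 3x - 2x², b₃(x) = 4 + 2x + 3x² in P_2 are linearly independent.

linearly independent

Write each element as a coordinate vector in ℝ³ using {1, x, x²}.
Place the vectors as rows of a 3×3 matrix and reduce to echelon form.
The reduction yields 3 nonzero rows, so the rank is 3.
Since rank = 3 (the number of vectors), the set is linearly independent.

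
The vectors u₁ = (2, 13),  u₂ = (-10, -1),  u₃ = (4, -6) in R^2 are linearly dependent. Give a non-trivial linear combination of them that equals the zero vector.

Set up α₁u₁ + … + α₃u₃ = 0 and solve the homogeneous system.
One solution (up to scaling) is (1, 1, 2).

u₁ + u₂ + 2u₃ = 0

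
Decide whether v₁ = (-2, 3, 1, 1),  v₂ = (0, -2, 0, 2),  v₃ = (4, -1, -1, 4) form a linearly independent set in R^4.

Place the vectors as rows of a 3×4 matrix and reduce to echelon form.
The reduction yields 3 nonzero rows, so the rank is 3.
Since rank = 3 (the number of vectors), the set is linearly independent.

linearly independent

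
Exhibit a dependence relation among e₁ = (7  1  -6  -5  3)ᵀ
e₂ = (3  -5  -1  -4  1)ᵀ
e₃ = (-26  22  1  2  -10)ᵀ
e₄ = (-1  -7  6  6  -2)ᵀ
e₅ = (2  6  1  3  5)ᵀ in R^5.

Write the vectors as columns of a matrix and find a nonzero vector in its null space.
The free variable yields coefficients (3, 2, 1, 3, 1) (any nonzero multiple also works).

3e₁ + 2e₂ + e₃ + 3e₄ + e₅ = 0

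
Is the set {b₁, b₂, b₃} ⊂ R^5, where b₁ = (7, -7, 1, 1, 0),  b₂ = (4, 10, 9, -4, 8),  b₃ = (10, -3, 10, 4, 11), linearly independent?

linearly independent

Row-reduce the matrix whose columns are b₁, b₂, b₃.
The reduction yields 3 nonzero rows, so the rank is 3.
Since rank = 3 (the number of vectors), the set is linearly independent.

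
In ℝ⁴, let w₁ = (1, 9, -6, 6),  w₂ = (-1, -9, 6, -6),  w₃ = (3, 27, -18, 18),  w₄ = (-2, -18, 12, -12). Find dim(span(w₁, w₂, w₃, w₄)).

1

Form the matrix with w₁, w₂, w₃, w₄ as columns and reduce.
Reduction leaves 1 leading entry, giving rank 1.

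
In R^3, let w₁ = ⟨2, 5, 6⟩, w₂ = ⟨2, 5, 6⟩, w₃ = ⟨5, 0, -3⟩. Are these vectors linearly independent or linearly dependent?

linearly dependent

The matrix [w₁|w₂|w₃] has determinant 0.
A zero determinant means the columns are linearly dependent.
Indeed w₁ - w₂ = 0.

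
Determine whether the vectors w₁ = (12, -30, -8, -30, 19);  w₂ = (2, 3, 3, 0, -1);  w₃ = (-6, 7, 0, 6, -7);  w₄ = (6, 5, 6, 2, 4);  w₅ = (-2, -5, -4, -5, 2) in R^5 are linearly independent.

linearly dependent

The matrix [w₁|w₂|w₃|w₄|w₅] has determinant 0.
A zero determinant means the columns are linearly dependent.
Indeed w₁ - 2w₂ + 3w₃ + w₄ - 2w₅ = 0.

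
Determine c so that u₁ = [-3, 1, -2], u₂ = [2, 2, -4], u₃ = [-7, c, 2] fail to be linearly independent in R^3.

Place the vectors as rows of a 3×3 matrix; dependence ⇔ determinant zero.
Cofactor expansion gives det = -16*c - 16.
Solving -16*c - 16 = 0 yields c = -1.

c = -1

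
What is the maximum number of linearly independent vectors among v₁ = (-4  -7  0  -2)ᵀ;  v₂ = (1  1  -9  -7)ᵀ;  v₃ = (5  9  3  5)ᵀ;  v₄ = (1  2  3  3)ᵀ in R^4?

Row-reduce the 4×4 matrix with these as rows.
Exactly 2 pivots survive; hence the rank is 2.

2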